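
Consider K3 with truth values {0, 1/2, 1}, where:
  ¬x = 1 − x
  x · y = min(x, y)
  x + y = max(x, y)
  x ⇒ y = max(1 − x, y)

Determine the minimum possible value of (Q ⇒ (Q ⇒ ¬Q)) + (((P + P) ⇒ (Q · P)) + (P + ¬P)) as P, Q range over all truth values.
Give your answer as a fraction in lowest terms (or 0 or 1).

1/2

Take P = 1/2, Q = 1/2:
¬Q = ¬1/2 = 1/2
Q ⇒ ¬Q = 1/2 ⇒ 1/2 = 1/2
Q ⇒ (Q ⇒ ¬Q) = 1/2 ⇒ 1/2 = 1/2
P + P = 1/2 + 1/2 = 1/2
Q · P = 1/2 · 1/2 = 1/2
(P + P) ⇒ (Q · P) = 1/2 ⇒ 1/2 = 1/2
¬P = ¬1/2 = 1/2
P + ¬P = 1/2 + 1/2 = 1/2
((P + P) ⇒ (Q · P)) + (P + ¬P) = 1/2 + 1/2 = 1/2
(Q ⇒ (Q ⇒ ¬Q)) + (((P + P) ⇒ (Q · P)) + (P + ¬P)) = 1/2 + 1/2 = 1/2
No assignment yields a value below 1/2, so this is the minimum.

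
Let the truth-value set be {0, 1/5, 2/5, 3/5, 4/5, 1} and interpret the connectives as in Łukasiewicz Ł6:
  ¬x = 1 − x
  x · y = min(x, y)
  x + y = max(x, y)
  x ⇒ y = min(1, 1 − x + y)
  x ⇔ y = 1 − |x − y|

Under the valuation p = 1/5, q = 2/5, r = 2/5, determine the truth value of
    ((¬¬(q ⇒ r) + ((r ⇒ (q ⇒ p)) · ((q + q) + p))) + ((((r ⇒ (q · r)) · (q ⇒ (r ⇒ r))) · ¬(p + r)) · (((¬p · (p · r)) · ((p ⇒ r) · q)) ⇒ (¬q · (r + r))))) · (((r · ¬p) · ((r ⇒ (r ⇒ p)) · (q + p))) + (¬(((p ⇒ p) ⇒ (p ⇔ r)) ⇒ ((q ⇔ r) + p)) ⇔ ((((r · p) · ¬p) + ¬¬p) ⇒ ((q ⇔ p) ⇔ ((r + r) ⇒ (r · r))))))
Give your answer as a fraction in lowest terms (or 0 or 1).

q ⇒ r = 2/5 ⇒ 2/5 = 1
¬(q ⇒ r) = ¬1 = 0
¬¬(q ⇒ r) = ¬0 = 1
q ⇒ p = 2/5 ⇒ 1/5 = 4/5
r ⇒ (q ⇒ p) = 2/5 ⇒ 4/5 = 1
q + q = 2/5 + 2/5 = 2/5
(q + q) + p = 2/5 + 1/5 = 2/5
(r ⇒ (q ⇒ p)) · ((q + q) + p) = 1 · 2/5 = 2/5
¬¬(q ⇒ r) + ((r ⇒ (q ⇒ p)) · ((q + q) + p)) = 1 + 2/5 = 1
q · r = 2/5 · 2/5 = 2/5
r ⇒ (q · r) = 2/5 ⇒ 2/5 = 1
r ⇒ r = 2/5 ⇒ 2/5 = 1
q ⇒ (r ⇒ r) = 2/5 ⇒ 1 = 1
(r ⇒ (q · r)) · (q ⇒ (r ⇒ r)) = 1 · 1 = 1
p + r = 1/5 + 2/5 = 2/5
¬(p + r) = ¬2/5 = 3/5
((r ⇒ (q · r)) · (q ⇒ (r ⇒ r))) · ¬(p + r) = 1 · 3/5 = 3/5
¬p = ¬1/5 = 4/5
p · r = 1/5 · 2/5 = 1/5
¬p · (p · r) = 4/5 · 1/5 = 1/5
p ⇒ r = 1/5 ⇒ 2/5 = 1
(p ⇒ r) · q = 1 · 2/5 = 2/5
(¬p · (p · r)) · ((p ⇒ r) · q) = 1/5 · 2/5 = 1/5
¬q = ¬2/5 = 3/5
r + r = 2/5 + 2/5 = 2/5
¬q · (r + r) = 3/5 · 2/5 = 2/5
((¬p · (p · r)) · ((p ⇒ r) · q)) ⇒ (¬q · (r + r)) = 1/5 ⇒ 2/5 = 1
(((r ⇒ (q · r)) · (q ⇒ (r ⇒ r))) · ¬(p + r)) · (((¬p · (p · r)) · ((p ⇒ r) · q)) ⇒ (¬q · (r + r))) = 3/5 · 1 = 3/5
(¬¬(q ⇒ r) + ((r ⇒ (q ⇒ p)) · ((q + q) + p))) + ((((r ⇒ (q · r)) · (q ⇒ (r ⇒ r))) · ¬(p + r)) · (((¬p · (p · r)) · ((p ⇒ r) · q)) ⇒ (¬q · (r + r)))) = 1 + 3/5 = 1
¬p = ¬1/5 = 4/5
r · ¬p = 2/5 · 4/5 = 2/5
r ⇒ p = 2/5 ⇒ 1/5 = 4/5
r ⇒ (r ⇒ p) = 2/5 ⇒ 4/5 = 1
q + p = 2/5 + 1/5 = 2/5
(r ⇒ (r ⇒ p)) · (q + p) = 1 · 2/5 = 2/5
(r · ¬p) · ((r ⇒ (r ⇒ p)) · (q + p)) = 2/5 · 2/5 = 2/5
p ⇒ p = 1/5 ⇒ 1/5 = 1
p ⇔ r = 1/5 ⇔ 2/5 = 4/5
(p ⇒ p) ⇒ (p ⇔ r) = 1 ⇒ 4/5 = 4/5
q ⇔ r = 2/5 ⇔ 2/5 = 1
(q ⇔ r) + p = 1 + 1/5 = 1
((p ⇒ p) ⇒ (p ⇔ r)) ⇒ ((q ⇔ r) + p) = 4/5 ⇒ 1 = 1
¬(((p ⇒ p) ⇒ (p ⇔ r)) ⇒ ((q ⇔ r) + p)) = ¬1 = 0
r · p = 2/5 · 1/5 = 1/5
¬p = ¬1/5 = 4/5
(r · p) · ¬p = 1/5 · 4/5 = 1/5
¬p = ¬1/5 = 4/5
¬¬p = ¬4/5 = 1/5
((r · p) · ¬p) + ¬¬p = 1/5 + 1/5 = 1/5
q ⇔ p = 2/5 ⇔ 1/5 = 4/5
r + r = 2/5 + 2/5 = 2/5
r · r = 2/5 · 2/5 = 2/5
(r + r) ⇒ (r · r) = 2/5 ⇒ 2/5 = 1
(q ⇔ p) ⇔ ((r + r) ⇒ (r · r)) = 4/5 ⇔ 1 = 4/5
(((r · p) · ¬p) + ¬¬p) ⇒ ((q ⇔ p) ⇔ ((r + r) ⇒ (r · r))) = 1/5 ⇒ 4/5 = 1
¬(((p ⇒ p) ⇒ (p ⇔ r)) ⇒ ((q ⇔ r) + p)) ⇔ ((((r · p) · ¬p) + ¬¬p) ⇒ ((q ⇔ p) ⇔ ((r + r) ⇒ (r · r)))) = 0 ⇔ 1 = 0
((r · ¬p) · ((r ⇒ (r ⇒ p)) · (q + p))) + (¬(((p ⇒ p) ⇒ (p ⇔ r)) ⇒ ((q ⇔ r) + p)) ⇔ ((((r · p) · ¬p) + ¬¬p) ⇒ ((q ⇔ p) ⇔ ((r + r) ⇒ (r · r))))) = 2/5 + 0 = 2/5
((¬¬(q ⇒ r) + ((r ⇒ (q ⇒ p)) · ((q + q) + p))) + ((((r ⇒ (q · r)) · (q ⇒ (r ⇒ r))) · ¬(p + r)) · (((¬p · (p · r)) · ((p ⇒ r) · q)) ⇒ (¬q · (r + r))))) · (((r · ¬p) · ((r ⇒ (r ⇒ p)) · (q + p))) + (¬(((p ⇒ p) ⇒ (p ⇔ r)) ⇒ ((q ⇔ r) + p)) ⇔ ((((r · p) · ¬p) + ¬¬p) ⇒ ((q ⇔ p) ⇔ ((r + r) ⇒ (r · r)))))) = 1 · 2/5 = 2/5

2/5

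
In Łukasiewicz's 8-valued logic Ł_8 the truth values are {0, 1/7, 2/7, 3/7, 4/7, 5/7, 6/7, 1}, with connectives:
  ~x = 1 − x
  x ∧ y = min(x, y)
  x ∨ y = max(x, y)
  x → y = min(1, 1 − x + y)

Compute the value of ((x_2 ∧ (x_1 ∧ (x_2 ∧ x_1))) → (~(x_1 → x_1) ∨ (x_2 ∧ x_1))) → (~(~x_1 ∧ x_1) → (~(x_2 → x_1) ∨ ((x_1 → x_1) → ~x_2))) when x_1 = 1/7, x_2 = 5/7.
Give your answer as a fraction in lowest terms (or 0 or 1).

x_2 ∧ x_1 = 5/7 ∧ 1/7 = 1/7
x_1 ∧ (x_2 ∧ x_1) = 1/7 ∧ 1/7 = 1/7
x_2 ∧ (x_1 ∧ (x_2 ∧ x_1)) = 5/7 ∧ 1/7 = 1/7
x_1 → x_1 = 1/7 → 1/7 = 1
~(x_1 → x_1) = ~1 = 0
x_2 ∧ x_1 = 5/7 ∧ 1/7 = 1/7
~(x_1 → x_1) ∨ (x_2 ∧ x_1) = 0 ∨ 1/7 = 1/7
(x_2 ∧ (x_1 ∧ (x_2 ∧ x_1))) → (~(x_1 → x_1) ∨ (x_2 ∧ x_1)) = 1/7 → 1/7 = 1
~x_1 = ~1/7 = 6/7
~x_1 ∧ x_1 = 6/7 ∧ 1/7 = 1/7
~(~x_1 ∧ x_1) = ~1/7 = 6/7
x_2 → x_1 = 5/7 → 1/7 = 3/7
~(x_2 → x_1) = ~3/7 = 4/7
x_1 → x_1 = 1/7 → 1/7 = 1
~x_2 = ~5/7 = 2/7
(x_1 → x_1) → ~x_2 = 1 → 2/7 = 2/7
~(x_2 → x_1) ∨ ((x_1 → x_1) → ~x_2) = 4/7 ∨ 2/7 = 4/7
~(~x_1 ∧ x_1) → (~(x_2 → x_1) ∨ ((x_1 → x_1) → ~x_2)) = 6/7 → 4/7 = 5/7
((x_2 ∧ (x_1 ∧ (x_2 ∧ x_1))) → (~(x_1 → x_1) ∨ (x_2 ∧ x_1))) → (~(~x_1 ∧ x_1) → (~(x_2 → x_1) ∨ ((x_1 → x_1) → ~x_2))) = 1 → 5/7 = 5/7

5/7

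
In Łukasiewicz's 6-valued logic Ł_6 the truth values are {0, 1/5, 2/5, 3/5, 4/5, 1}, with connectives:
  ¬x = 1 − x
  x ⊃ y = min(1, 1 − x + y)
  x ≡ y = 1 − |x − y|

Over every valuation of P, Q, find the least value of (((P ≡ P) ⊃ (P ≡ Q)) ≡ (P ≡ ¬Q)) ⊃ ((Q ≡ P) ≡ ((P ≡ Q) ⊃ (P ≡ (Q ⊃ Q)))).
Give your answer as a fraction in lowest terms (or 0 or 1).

Take P = 2/5, Q = 2/5:
P ≡ P = 2/5 ≡ 2/5 = 1
P ≡ Q = 2/5 ≡ 2/5 = 1
(P ≡ P) ⊃ (P ≡ Q) = 1 ⊃ 1 = 1
¬Q = ¬2/5 = 3/5
P ≡ ¬Q = 2/5 ≡ 3/5 = 4/5
((P ≡ P) ⊃ (P ≡ Q)) ≡ (P ≡ ¬Q) = 1 ≡ 4/5 = 4/5
Q ≡ P = 2/5 ≡ 2/5 = 1
P ≡ Q = 2/5 ≡ 2/5 = 1
Q ⊃ Q = 2/5 ⊃ 2/5 = 1
P ≡ (Q ⊃ Q) = 2/5 ≡ 1 = 2/5
(P ≡ Q) ⊃ (P ≡ (Q ⊃ Q)) = 1 ⊃ 2/5 = 2/5
(Q ≡ P) ≡ ((P ≡ Q) ⊃ (P ≡ (Q ⊃ Q))) = 1 ≡ 2/5 = 2/5
(((P ≡ P) ⊃ (P ≡ Q)) ≡ (P ≡ ¬Q)) ⊃ ((Q ≡ P) ≡ ((P ≡ Q) ⊃ (P ≡ (Q ⊃ Q)))) = 4/5 ⊃ 2/5 = 3/5
No assignment yields a value below 3/5, so this is the minimum.

3/5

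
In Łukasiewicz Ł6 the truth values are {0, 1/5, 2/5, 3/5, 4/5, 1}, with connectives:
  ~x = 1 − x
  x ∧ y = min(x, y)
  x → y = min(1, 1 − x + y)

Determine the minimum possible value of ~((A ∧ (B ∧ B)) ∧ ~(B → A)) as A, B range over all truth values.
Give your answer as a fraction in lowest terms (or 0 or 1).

Take A = 2/5, B = 4/5:
B ∧ B = 4/5 ∧ 4/5 = 4/5
A ∧ (B ∧ B) = 2/5 ∧ 4/5 = 2/5
B → A = 4/5 → 2/5 = 3/5
~(B → A) = ~3/5 = 2/5
(A ∧ (B ∧ B)) ∧ ~(B → A) = 2/5 ∧ 2/5 = 2/5
~((A ∧ (B ∧ B)) ∧ ~(B → A)) = ~2/5 = 3/5
No assignment yields a value below 3/5, so this is the minimum.

3/5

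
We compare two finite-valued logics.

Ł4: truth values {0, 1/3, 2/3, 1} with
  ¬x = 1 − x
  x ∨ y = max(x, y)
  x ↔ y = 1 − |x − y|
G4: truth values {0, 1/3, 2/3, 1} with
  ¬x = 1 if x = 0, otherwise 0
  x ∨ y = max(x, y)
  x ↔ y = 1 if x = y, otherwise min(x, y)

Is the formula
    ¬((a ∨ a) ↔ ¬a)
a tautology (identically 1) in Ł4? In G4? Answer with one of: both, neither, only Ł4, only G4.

In Ł4: at a = 1/3 the value is 1/3 — not a tautology.
In G4: every assignment gives 1 — tautology.

only G4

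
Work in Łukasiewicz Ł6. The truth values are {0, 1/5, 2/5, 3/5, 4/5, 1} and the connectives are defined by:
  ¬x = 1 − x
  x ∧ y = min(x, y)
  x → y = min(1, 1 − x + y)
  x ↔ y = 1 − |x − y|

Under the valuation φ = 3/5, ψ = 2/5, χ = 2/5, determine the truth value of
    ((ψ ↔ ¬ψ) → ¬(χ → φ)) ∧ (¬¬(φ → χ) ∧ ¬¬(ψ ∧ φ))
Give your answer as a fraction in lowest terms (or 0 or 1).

¬ψ = ¬2/5 = 3/5
ψ ↔ ¬ψ = 2/5 ↔ 3/5 = 4/5
χ → φ = 2/5 → 3/5 = 1
¬(χ → φ) = ¬1 = 0
(ψ ↔ ¬ψ) → ¬(χ → φ) = 4/5 → 0 = 1/5
φ → χ = 3/5 → 2/5 = 4/5
¬(φ → χ) = ¬4/5 = 1/5
¬¬(φ → χ) = ¬1/5 = 4/5
ψ ∧ φ = 2/5 ∧ 3/5 = 2/5
¬(ψ ∧ φ) = ¬2/5 = 3/5
¬¬(ψ ∧ φ) = ¬3/5 = 2/5
¬¬(φ → χ) ∧ ¬¬(ψ ∧ φ) = 4/5 ∧ 2/5 = 2/5
((ψ ↔ ¬ψ) → ¬(χ → φ)) ∧ (¬¬(φ → χ) ∧ ¬¬(ψ ∧ φ)) = 1/5 ∧ 2/5 = 1/5

1/5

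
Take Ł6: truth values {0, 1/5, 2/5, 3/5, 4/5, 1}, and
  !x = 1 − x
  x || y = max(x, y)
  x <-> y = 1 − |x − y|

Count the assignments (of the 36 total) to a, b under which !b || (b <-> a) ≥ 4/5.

23

value 1: 11 assignments (counts)
value 4/5: 12 assignments (counts)
value 3/5: 7 assignments
value 2/5: 3 assignments
value 1/5: 2 assignments
value 0: 1 assignment
So 23 of the 36 assignments meet the threshold.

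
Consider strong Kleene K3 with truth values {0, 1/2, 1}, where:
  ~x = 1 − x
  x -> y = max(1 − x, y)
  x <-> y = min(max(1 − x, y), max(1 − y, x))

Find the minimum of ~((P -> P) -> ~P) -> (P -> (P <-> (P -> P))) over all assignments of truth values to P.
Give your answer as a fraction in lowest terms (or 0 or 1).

1/2

Take P = 1/2:
P -> P = 1/2 -> 1/2 = 1/2
~P = ~1/2 = 1/2
(P -> P) -> ~P = 1/2 -> 1/2 = 1/2
~((P -> P) -> ~P) = ~1/2 = 1/2
P -> P = 1/2 -> 1/2 = 1/2
P <-> (P -> P) = 1/2 <-> 1/2 = 1/2
P -> (P <-> (P -> P)) = 1/2 -> 1/2 = 1/2
~((P -> P) -> ~P) -> (P -> (P <-> (P -> P))) = 1/2 -> 1/2 = 1/2
No assignment yields a value below 1/2, so this is the minimum.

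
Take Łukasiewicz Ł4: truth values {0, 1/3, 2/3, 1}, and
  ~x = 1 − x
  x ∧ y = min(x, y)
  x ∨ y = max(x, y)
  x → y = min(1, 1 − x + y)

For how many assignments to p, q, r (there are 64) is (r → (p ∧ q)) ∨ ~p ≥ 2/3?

value 1: 42 assignments (counts)
value 2/3: 16 assignments (counts)
value 1/3: 5 assignments
value 0: 1 assignment
So 58 of the 64 assignments meet the threshold.

58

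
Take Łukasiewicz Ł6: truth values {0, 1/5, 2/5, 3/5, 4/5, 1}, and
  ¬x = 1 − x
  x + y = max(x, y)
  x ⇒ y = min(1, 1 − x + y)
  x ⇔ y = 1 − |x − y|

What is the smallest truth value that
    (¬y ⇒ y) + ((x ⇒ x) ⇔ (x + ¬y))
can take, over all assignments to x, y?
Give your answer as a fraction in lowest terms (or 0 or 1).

Take x = 0, y = 1/5:
¬y = ¬1/5 = 4/5
¬y ⇒ y = 4/5 ⇒ 1/5 = 2/5
x ⇒ x = 0 ⇒ 0 = 1
¬y = ¬1/5 = 4/5
x + ¬y = 0 + 4/5 = 4/5
(x ⇒ x) ⇔ (x + ¬y) = 1 ⇔ 4/5 = 4/5
(¬y ⇒ y) + ((x ⇒ x) ⇔ (x + ¬y)) = 2/5 + 4/5 = 4/5
No assignment yields a value below 4/5, so this is the minimum.

4/5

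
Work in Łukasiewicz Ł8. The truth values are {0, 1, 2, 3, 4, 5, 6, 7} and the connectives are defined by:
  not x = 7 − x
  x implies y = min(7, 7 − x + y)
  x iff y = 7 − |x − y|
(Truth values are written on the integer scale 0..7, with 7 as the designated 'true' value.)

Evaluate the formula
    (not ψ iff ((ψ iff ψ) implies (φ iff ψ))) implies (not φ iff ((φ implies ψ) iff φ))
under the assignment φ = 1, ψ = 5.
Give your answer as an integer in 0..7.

3

not ψ = not 5 = 2
ψ iff ψ = 5 iff 5 = 7
φ iff ψ = 1 iff 5 = 3
(ψ iff ψ) implies (φ iff ψ) = 7 implies 3 = 3
not ψ iff ((ψ iff ψ) implies (φ iff ψ)) = 2 iff 3 = 6
not φ = not 1 = 6
φ implies ψ = 1 implies 5 = 7
(φ implies ψ) iff φ = 7 iff 1 = 1
not φ iff ((φ implies ψ) iff φ) = 6 iff 1 = 2
(not ψ iff ((ψ iff ψ) implies (φ iff ψ))) implies (not φ iff ((φ implies ψ) iff φ)) = 6 implies 2 = 3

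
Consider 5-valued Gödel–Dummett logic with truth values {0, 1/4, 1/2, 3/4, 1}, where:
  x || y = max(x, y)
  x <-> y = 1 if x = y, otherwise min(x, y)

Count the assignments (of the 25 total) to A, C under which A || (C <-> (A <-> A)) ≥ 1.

value 1: 9 assignments (counts)
value 3/4: 7 assignments
value 1/2: 5 assignments
value 1/4: 3 assignments
value 0: 1 assignment
So 9 of the 25 assignments meet the threshold.

9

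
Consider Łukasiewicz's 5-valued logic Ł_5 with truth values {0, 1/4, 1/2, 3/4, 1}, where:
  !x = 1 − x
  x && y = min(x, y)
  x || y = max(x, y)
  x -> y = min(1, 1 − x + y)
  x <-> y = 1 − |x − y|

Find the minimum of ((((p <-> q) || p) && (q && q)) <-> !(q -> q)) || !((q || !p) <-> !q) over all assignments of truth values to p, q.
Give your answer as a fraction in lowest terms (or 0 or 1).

Take p = 0, q = 1/2:
p <-> q = 0 <-> 1/2 = 1/2
(p <-> q) || p = 1/2 || 0 = 1/2
q && q = 1/2 && 1/2 = 1/2
((p <-> q) || p) && (q && q) = 1/2 && 1/2 = 1/2
q -> q = 1/2 -> 1/2 = 1
!(q -> q) = !1 = 0
(((p <-> q) || p) && (q && q)) <-> !(q -> q) = 1/2 <-> 0 = 1/2
!p = !0 = 1
q || !p = 1/2 || 1 = 1
!q = !1/2 = 1/2
(q || !p) <-> !q = 1 <-> 1/2 = 1/2
!((q || !p) <-> !q) = !1/2 = 1/2
((((p <-> q) || p) && (q && q)) <-> !(q -> q)) || !((q || !p) <-> !q) = 1/2 || 1/2 = 1/2
No assignment yields a value below 1/2, so this is the minimum.

1/2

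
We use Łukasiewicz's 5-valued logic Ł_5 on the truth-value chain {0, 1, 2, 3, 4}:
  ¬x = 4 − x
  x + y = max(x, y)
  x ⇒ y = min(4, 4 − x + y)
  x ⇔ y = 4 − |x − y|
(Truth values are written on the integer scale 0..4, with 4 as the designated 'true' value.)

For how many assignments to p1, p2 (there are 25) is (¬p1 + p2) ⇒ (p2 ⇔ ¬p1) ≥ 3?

17

value 4: 13 assignments (counts)
value 3: 4 assignments (counts)
value 2: 4 assignments
value 1: 2 assignments
value 0: 2 assignments
So 17 of the 25 assignments meet the threshold.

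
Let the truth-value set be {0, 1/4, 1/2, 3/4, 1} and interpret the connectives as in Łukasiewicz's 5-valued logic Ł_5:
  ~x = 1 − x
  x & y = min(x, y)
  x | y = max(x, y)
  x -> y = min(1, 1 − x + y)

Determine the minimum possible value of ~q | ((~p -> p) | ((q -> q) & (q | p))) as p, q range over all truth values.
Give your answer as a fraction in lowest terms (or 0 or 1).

1/2

Take p = 0, q = 1/2:
~q = ~1/2 = 1/2
~p = ~0 = 1
~p -> p = 1 -> 0 = 0
q -> q = 1/2 -> 1/2 = 1
q | p = 1/2 | 0 = 1/2
(q -> q) & (q | p) = 1 & 1/2 = 1/2
(~p -> p) | ((q -> q) & (q | p)) = 0 | 1/2 = 1/2
~q | ((~p -> p) | ((q -> q) & (q | p))) = 1/2 | 1/2 = 1/2
No assignment yields a value below 1/2, so this is the minimum.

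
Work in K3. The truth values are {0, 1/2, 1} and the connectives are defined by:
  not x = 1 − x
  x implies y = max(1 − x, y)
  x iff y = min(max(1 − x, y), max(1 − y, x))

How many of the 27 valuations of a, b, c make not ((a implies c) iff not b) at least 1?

value 1: 6 assignments (counts)
value 1/2: 15 assignments
value 0: 6 assignments
So 6 of the 27 assignments meet the threshold.

6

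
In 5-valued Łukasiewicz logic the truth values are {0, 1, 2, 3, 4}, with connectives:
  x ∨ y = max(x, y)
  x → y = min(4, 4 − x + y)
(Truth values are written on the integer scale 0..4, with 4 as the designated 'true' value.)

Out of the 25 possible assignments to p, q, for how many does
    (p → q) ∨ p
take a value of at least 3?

value 4: 19 assignments (counts)
value 3: 5 assignments (counts)
value 2: 1 assignment
So 24 of the 25 assignments meet the threshold.

24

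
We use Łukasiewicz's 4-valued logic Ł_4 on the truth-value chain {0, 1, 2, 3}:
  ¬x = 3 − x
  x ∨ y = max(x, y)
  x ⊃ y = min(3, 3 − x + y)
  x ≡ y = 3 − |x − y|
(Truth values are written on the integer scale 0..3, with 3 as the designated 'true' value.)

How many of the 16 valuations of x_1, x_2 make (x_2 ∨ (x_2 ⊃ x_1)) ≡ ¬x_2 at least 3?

5

x_1 = 0, x_2 = 0 ↦ 3  ≥
x_1 = 0, x_2 = 1 ↦ 3  ≥
x_1 = 0, x_2 = 2 ↦ 2  <
x_1 = 0, x_2 = 3 ↦ 0  <
x_1 = 1, x_2 = 0 ↦ 3  ≥
x_1 = 1, x_2 = 1 ↦ 2  <
x_1 = 1, x_2 = 2 ↦ 2  <
x_1 = 1, x_2 = 3 ↦ 0  <
x_1 = 2, x_2 = 0 ↦ 3  ≥
x_1 = 2, x_2 = 1 ↦ 2  <
x_1 = 2, x_2 = 2 ↦ 1  <
x_1 = 2, x_2 = 3 ↦ 0  <
x_1 = 3, x_2 = 0 ↦ 3  ≥
x_1 = 3, x_2 = 1 ↦ 2  <
x_1 = 3, x_2 = 2 ↦ 1  <
x_1 = 3, x_2 = 3 ↦ 0  <
So 5 of the 16 assignments meet the threshold.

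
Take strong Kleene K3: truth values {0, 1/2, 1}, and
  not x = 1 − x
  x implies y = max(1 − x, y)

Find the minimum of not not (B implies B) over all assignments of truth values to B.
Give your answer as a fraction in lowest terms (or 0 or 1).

1/2

Take B = 1/2:
B implies B = 1/2 implies 1/2 = 1/2
not (B implies B) = not 1/2 = 1/2
not not (B implies B) = not 1/2 = 1/2
No assignment yields a value below 1/2, so this is the minimum.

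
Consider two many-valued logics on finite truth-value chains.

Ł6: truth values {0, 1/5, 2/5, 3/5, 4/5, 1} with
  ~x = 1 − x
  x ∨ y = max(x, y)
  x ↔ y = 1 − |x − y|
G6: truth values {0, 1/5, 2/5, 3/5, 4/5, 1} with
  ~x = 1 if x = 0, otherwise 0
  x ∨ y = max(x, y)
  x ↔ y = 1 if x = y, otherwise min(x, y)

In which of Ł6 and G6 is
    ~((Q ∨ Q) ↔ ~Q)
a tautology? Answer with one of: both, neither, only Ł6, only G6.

In Ł6: at Q = 1/5 the value is 3/5 — not a tautology.
In G6: every assignment gives 1 — tautology.

only G6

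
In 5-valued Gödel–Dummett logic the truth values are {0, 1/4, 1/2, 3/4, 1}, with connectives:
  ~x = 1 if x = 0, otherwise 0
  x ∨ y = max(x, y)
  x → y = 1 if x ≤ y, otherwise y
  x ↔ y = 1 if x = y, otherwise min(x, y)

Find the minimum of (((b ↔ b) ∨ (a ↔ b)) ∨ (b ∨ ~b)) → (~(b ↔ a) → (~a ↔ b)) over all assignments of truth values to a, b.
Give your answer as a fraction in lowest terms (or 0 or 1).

1/4

Take a = 0, b = 1/4:
b ↔ b = 1/4 ↔ 1/4 = 1
a ↔ b = 0 ↔ 1/4 = 0
(b ↔ b) ∨ (a ↔ b) = 1 ∨ 0 = 1
~b = ~1/4 = 0
b ∨ ~b = 1/4 ∨ 0 = 1/4
((b ↔ b) ∨ (a ↔ b)) ∨ (b ∨ ~b) = 1 ∨ 1/4 = 1
b ↔ a = 1/4 ↔ 0 = 0
~(b ↔ a) = ~0 = 1
~a = ~0 = 1
~a ↔ b = 1 ↔ 1/4 = 1/4
~(b ↔ a) → (~a ↔ b) = 1 → 1/4 = 1/4
(((b ↔ b) ∨ (a ↔ b)) ∨ (b ∨ ~b)) → (~(b ↔ a) → (~a ↔ b)) = 1 → 1/4 = 1/4
No assignment yields a value below 1/4, so this is the minimum.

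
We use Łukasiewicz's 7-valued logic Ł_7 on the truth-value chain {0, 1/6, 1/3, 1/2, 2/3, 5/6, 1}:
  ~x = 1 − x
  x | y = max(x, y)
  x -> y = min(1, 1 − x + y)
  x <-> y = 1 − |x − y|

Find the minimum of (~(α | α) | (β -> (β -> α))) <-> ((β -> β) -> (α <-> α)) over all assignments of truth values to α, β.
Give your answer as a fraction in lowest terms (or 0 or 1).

Take α = 1/2, β = 1:
α | α = 1/2 | 1/2 = 1/2
~(α | α) = ~1/2 = 1/2
β -> α = 1 -> 1/2 = 1/2
β -> (β -> α) = 1 -> 1/2 = 1/2
~(α | α) | (β -> (β -> α)) = 1/2 | 1/2 = 1/2
β -> β = 1 -> 1 = 1
α <-> α = 1/2 <-> 1/2 = 1
(β -> β) -> (α <-> α) = 1 -> 1 = 1
(~(α | α) | (β -> (β -> α))) <-> ((β -> β) -> (α <-> α)) = 1/2 <-> 1 = 1/2
No assignment yields a value below 1/2, so this is the minimum.

1/2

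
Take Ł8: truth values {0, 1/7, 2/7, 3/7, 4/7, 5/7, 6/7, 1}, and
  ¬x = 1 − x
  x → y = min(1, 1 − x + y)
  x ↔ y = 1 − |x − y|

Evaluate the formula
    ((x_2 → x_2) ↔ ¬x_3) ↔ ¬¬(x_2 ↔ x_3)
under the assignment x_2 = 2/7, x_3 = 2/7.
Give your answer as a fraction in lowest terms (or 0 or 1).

x_2 → x_2 = 2/7 → 2/7 = 1
¬x_3 = ¬2/7 = 5/7
(x_2 → x_2) ↔ ¬x_3 = 1 ↔ 5/7 = 5/7
x_2 ↔ x_3 = 2/7 ↔ 2/7 = 1
¬(x_2 ↔ x_3) = ¬1 = 0
¬¬(x_2 ↔ x_3) = ¬0 = 1
((x_2 → x_2) ↔ ¬x_3) ↔ ¬¬(x_2 ↔ x_3) = 5/7 ↔ 1 = 5/7

5/7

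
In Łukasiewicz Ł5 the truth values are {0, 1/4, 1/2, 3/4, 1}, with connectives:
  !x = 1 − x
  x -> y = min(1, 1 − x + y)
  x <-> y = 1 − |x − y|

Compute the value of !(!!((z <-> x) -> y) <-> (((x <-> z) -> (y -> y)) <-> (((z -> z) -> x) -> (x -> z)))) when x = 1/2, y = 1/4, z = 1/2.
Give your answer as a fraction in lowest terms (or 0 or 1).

3/4

z <-> x = 1/2 <-> 1/2 = 1
(z <-> x) -> y = 1 -> 1/4 = 1/4
!((z <-> x) -> y) = !1/4 = 3/4
!!((z <-> x) -> y) = !3/4 = 1/4
x <-> z = 1/2 <-> 1/2 = 1
y -> y = 1/4 -> 1/4 = 1
(x <-> z) -> (y -> y) = 1 -> 1 = 1
z -> z = 1/2 -> 1/2 = 1
(z -> z) -> x = 1 -> 1/2 = 1/2
x -> z = 1/2 -> 1/2 = 1
((z -> z) -> x) -> (x -> z) = 1/2 -> 1 = 1
((x <-> z) -> (y -> y)) <-> (((z -> z) -> x) -> (x -> z)) = 1 <-> 1 = 1
!!((z <-> x) -> y) <-> (((x <-> z) -> (y -> y)) <-> (((z -> z) -> x) -> (x -> z))) = 1/4 <-> 1 = 1/4
!(!!((z <-> x) -> y) <-> (((x <-> z) -> (y -> y)) <-> (((z -> z) -> x) -> (x -> z)))) = !1/4 = 3/4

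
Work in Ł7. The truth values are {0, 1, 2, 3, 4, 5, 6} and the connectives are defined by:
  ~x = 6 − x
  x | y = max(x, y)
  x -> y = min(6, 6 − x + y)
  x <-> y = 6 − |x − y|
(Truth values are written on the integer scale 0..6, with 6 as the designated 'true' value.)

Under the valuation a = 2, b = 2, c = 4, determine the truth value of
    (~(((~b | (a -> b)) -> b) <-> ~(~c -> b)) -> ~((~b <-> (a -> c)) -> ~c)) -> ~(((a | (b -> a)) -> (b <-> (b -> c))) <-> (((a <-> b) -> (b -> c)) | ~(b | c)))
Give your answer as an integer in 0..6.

4

~b = ~2 = 4
a -> b = 2 -> 2 = 6
~b | (a -> b) = 4 | 6 = 6
(~b | (a -> b)) -> b = 6 -> 2 = 2
~c = ~4 = 2
~c -> b = 2 -> 2 = 6
~(~c -> b) = ~6 = 0
((~b | (a -> b)) -> b) <-> ~(~c -> b) = 2 <-> 0 = 4
~(((~b | (a -> b)) -> b) <-> ~(~c -> b)) = ~4 = 2
~b = ~2 = 4
a -> c = 2 -> 4 = 6
~b <-> (a -> c) = 4 <-> 6 = 4
~c = ~4 = 2
(~b <-> (a -> c)) -> ~c = 4 -> 2 = 4
~((~b <-> (a -> c)) -> ~c) = ~4 = 2
~(((~b | (a -> b)) -> b) <-> ~(~c -> b)) -> ~((~b <-> (a -> c)) -> ~c) = 2 -> 2 = 6
b -> a = 2 -> 2 = 6
a | (b -> a) = 2 | 6 = 6
b -> c = 2 -> 4 = 6
b <-> (b -> c) = 2 <-> 6 = 2
(a | (b -> a)) -> (b <-> (b -> c)) = 6 -> 2 = 2
a <-> b = 2 <-> 2 = 6
b -> c = 2 -> 4 = 6
(a <-> b) -> (b -> c) = 6 -> 6 = 6
b | c = 2 | 4 = 4
~(b | c) = ~4 = 2
((a <-> b) -> (b -> c)) | ~(b | c) = 6 | 2 = 6
((a | (b -> a)) -> (b <-> (b -> c))) <-> (((a <-> b) -> (b -> c)) | ~(b | c)) = 2 <-> 6 = 2
~(((a | (b -> a)) -> (b <-> (b -> c))) <-> (((a <-> b) -> (b -> c)) | ~(b | c))) = ~2 = 4
(~(((~b | (a -> b)) -> b) <-> ~(~c -> b)) -> ~((~b <-> (a -> c)) -> ~c)) -> ~(((a | (b -> a)) -> (b <-> (b -> c))) <-> (((a <-> b) -> (b -> c)) | ~(b | c))) = 6 -> 4 = 4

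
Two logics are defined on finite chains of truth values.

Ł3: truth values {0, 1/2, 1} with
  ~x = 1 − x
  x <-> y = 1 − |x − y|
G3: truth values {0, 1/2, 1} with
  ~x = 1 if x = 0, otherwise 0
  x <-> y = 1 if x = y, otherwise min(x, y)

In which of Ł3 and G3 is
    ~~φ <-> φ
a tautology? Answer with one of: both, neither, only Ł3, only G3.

only Ł3

In Ł3: every assignment gives 1 — tautology.
In G3: at φ = 1/2 the value is 1/2 — not a tautology.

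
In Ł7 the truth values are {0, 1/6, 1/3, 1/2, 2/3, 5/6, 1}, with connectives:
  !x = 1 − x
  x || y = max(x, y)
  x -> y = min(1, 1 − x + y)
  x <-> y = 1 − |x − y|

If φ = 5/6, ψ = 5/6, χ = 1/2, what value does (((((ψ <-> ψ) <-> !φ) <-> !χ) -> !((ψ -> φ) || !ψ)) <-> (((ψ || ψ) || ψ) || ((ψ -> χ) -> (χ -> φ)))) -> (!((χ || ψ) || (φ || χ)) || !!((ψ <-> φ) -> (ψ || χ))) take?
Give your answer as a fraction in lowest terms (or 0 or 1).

ψ <-> ψ = 5/6 <-> 5/6 = 1
!φ = !5/6 = 1/6
(ψ <-> ψ) <-> !φ = 1 <-> 1/6 = 1/6
!χ = !1/2 = 1/2
((ψ <-> ψ) <-> !φ) <-> !χ = 1/6 <-> 1/2 = 2/3
ψ -> φ = 5/6 -> 5/6 = 1
!ψ = !5/6 = 1/6
(ψ -> φ) || !ψ = 1 || 1/6 = 1
!((ψ -> φ) || !ψ) = !1 = 0
(((ψ <-> ψ) <-> !φ) <-> !χ) -> !((ψ -> φ) || !ψ) = 2/3 -> 0 = 1/3
ψ || ψ = 5/6 || 5/6 = 5/6
(ψ || ψ) || ψ = 5/6 || 5/6 = 5/6
ψ -> χ = 5/6 -> 1/2 = 2/3
χ -> φ = 1/2 -> 5/6 = 1
(ψ -> χ) -> (χ -> φ) = 2/3 -> 1 = 1
((ψ || ψ) || ψ) || ((ψ -> χ) -> (χ -> φ)) = 5/6 || 1 = 1
((((ψ <-> ψ) <-> !φ) <-> !χ) -> !((ψ -> φ) || !ψ)) <-> (((ψ || ψ) || ψ) || ((ψ -> χ) -> (χ -> φ))) = 1/3 <-> 1 = 1/3
χ || ψ = 1/2 || 5/6 = 5/6
φ || χ = 5/6 || 1/2 = 5/6
(χ || ψ) || (φ || χ) = 5/6 || 5/6 = 5/6
!((χ || ψ) || (φ || χ)) = !5/6 = 1/6
ψ <-> φ = 5/6 <-> 5/6 = 1
ψ || χ = 5/6 || 1/2 = 5/6
(ψ <-> φ) -> (ψ || χ) = 1 -> 5/6 = 5/6
!((ψ <-> φ) -> (ψ || χ)) = !5/6 = 1/6
!!((ψ <-> φ) -> (ψ || χ)) = !1/6 = 5/6
!((χ || ψ) || (φ || χ)) || !!((ψ <-> φ) -> (ψ || χ)) = 1/6 || 5/6 = 5/6
(((((ψ <-> ψ) <-> !φ) <-> !χ) -> !((ψ -> φ) || !ψ)) <-> (((ψ || ψ) || ψ) || ((ψ -> χ) -> (χ -> φ)))) -> (!((χ || ψ) || (φ || χ)) || !!((ψ <-> φ) -> (ψ || χ))) = 1/3 -> 5/6 = 1

1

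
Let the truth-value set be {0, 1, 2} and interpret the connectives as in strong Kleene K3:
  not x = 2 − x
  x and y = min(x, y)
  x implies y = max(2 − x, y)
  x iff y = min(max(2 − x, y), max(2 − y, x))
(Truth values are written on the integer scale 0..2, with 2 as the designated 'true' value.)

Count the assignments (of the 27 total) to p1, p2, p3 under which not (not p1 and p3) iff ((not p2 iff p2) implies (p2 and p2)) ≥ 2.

value 2: 10 assignments (counts)
value 1: 15 assignments
value 0: 2 assignments
So 10 of the 27 assignments meet the threshold.

10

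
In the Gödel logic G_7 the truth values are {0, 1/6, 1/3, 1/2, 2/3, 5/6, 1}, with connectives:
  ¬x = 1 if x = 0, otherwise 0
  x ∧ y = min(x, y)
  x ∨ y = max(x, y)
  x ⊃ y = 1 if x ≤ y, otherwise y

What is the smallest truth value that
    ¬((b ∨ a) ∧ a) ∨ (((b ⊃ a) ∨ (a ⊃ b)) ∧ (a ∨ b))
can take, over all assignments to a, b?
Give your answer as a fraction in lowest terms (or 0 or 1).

1/6

Take a = 1/6, b = 0:
b ∨ a = 0 ∨ 1/6 = 1/6
(b ∨ a) ∧ a = 1/6 ∧ 1/6 = 1/6
¬((b ∨ a) ∧ a) = ¬1/6 = 0
b ⊃ a = 0 ⊃ 1/6 = 1
a ⊃ b = 1/6 ⊃ 0 = 0
(b ⊃ a) ∨ (a ⊃ b) = 1 ∨ 0 = 1
a ∨ b = 1/6 ∨ 0 = 1/6
((b ⊃ a) ∨ (a ⊃ b)) ∧ (a ∨ b) = 1 ∧ 1/6 = 1/6
¬((b ∨ a) ∧ a) ∨ (((b ⊃ a) ∨ (a ⊃ b)) ∧ (a ∨ b)) = 0 ∨ 1/6 = 1/6
No assignment yields a value below 1/6, so this is the minimum.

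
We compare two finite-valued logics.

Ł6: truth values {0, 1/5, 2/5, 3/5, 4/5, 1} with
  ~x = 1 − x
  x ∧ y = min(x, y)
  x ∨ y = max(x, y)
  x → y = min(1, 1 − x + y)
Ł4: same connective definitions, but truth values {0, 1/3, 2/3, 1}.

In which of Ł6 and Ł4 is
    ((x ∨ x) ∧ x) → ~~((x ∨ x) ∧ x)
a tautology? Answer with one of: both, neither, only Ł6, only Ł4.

both

In Ł6: every assignment gives 1 — tautology.
In Ł4: every assignment gives 1 — tautology.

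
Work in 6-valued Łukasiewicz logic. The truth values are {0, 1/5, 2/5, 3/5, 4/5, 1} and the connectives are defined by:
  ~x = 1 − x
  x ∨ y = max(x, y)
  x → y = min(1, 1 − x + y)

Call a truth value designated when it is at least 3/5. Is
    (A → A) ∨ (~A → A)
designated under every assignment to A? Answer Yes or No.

Yes

A = 0 ↦ 1
A = 1/5 ↦ 1
A = 2/5 ↦ 1
A = 3/5 ↦ 1
A = 4/5 ↦ 1
A = 1 ↦ 1
Every assignment gives a value ≥ 3/5.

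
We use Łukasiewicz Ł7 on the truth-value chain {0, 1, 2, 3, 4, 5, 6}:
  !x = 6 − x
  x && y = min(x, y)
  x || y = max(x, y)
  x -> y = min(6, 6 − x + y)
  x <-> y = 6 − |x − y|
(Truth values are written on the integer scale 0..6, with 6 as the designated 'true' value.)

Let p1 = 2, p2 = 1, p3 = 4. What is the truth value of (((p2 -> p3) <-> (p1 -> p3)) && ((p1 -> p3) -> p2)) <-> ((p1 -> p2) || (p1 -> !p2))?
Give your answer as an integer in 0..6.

1

p2 -> p3 = 1 -> 4 = 6
p1 -> p3 = 2 -> 4 = 6
(p2 -> p3) <-> (p1 -> p3) = 6 <-> 6 = 6
p1 -> p3 = 2 -> 4 = 6
(p1 -> p3) -> p2 = 6 -> 1 = 1
((p2 -> p3) <-> (p1 -> p3)) && ((p1 -> p3) -> p2) = 6 && 1 = 1
p1 -> p2 = 2 -> 1 = 5
!p2 = !1 = 5
p1 -> !p2 = 2 -> 5 = 6
(p1 -> p2) || (p1 -> !p2) = 5 || 6 = 6
(((p2 -> p3) <-> (p1 -> p3)) && ((p1 -> p3) -> p2)) <-> ((p1 -> p2) || (p1 -> !p2)) = 1 <-> 6 = 1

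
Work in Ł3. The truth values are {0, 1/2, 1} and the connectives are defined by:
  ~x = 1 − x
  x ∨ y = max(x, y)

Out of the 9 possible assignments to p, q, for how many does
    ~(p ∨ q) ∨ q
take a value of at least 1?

4

p = 0, q = 0 ↦ 1  ≥
p = 0, q = 1/2 ↦ 1/2  <
p = 0, q = 1 ↦ 1  ≥
p = 1/2, q = 0 ↦ 1/2  <
p = 1/2, q = 1/2 ↦ 1/2  <
p = 1/2, q = 1 ↦ 1  ≥
p = 1, q = 0 ↦ 0  <
p = 1, q = 1/2 ↦ 1/2  <
p = 1, q = 1 ↦ 1  ≥
So 4 of the 9 assignments meet the threshold.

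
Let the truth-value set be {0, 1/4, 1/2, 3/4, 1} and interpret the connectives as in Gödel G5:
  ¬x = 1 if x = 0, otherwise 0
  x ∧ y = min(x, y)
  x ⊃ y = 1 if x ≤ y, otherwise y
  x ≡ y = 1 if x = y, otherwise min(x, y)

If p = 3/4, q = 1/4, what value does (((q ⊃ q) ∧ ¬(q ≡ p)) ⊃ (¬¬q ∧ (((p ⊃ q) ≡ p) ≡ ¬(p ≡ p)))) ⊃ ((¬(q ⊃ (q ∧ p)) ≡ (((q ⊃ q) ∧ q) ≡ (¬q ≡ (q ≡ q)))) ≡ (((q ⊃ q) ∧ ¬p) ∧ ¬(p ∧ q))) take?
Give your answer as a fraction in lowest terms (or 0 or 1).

q ⊃ q = 1/4 ⊃ 1/4 = 1
q ≡ p = 1/4 ≡ 3/4 = 1/4
¬(q ≡ p) = ¬1/4 = 0
(q ⊃ q) ∧ ¬(q ≡ p) = 1 ∧ 0 = 0
¬q = ¬1/4 = 0
¬¬q = ¬0 = 1
p ⊃ q = 3/4 ⊃ 1/4 = 1/4
(p ⊃ q) ≡ p = 1/4 ≡ 3/4 = 1/4
p ≡ p = 3/4 ≡ 3/4 = 1
¬(p ≡ p) = ¬1 = 0
((p ⊃ q) ≡ p) ≡ ¬(p ≡ p) = 1/4 ≡ 0 = 0
¬¬q ∧ (((p ⊃ q) ≡ p) ≡ ¬(p ≡ p)) = 1 ∧ 0 = 0
((q ⊃ q) ∧ ¬(q ≡ p)) ⊃ (¬¬q ∧ (((p ⊃ q) ≡ p) ≡ ¬(p ≡ p))) = 0 ⊃ 0 = 1
q ∧ p = 1/4 ∧ 3/4 = 1/4
q ⊃ (q ∧ p) = 1/4 ⊃ 1/4 = 1
¬(q ⊃ (q ∧ p)) = ¬1 = 0
q ⊃ q = 1/4 ⊃ 1/4 = 1
(q ⊃ q) ∧ q = 1 ∧ 1/4 = 1/4
¬q = ¬1/4 = 0
q ≡ q = 1/4 ≡ 1/4 = 1
¬q ≡ (q ≡ q) = 0 ≡ 1 = 0
((q ⊃ q) ∧ q) ≡ (¬q ≡ (q ≡ q)) = 1/4 ≡ 0 = 0
¬(q ⊃ (q ∧ p)) ≡ (((q ⊃ q) ∧ q) ≡ (¬q ≡ (q ≡ q))) = 0 ≡ 0 = 1
q ⊃ q = 1/4 ⊃ 1/4 = 1
¬p = ¬3/4 = 0
(q ⊃ q) ∧ ¬p = 1 ∧ 0 = 0
p ∧ q = 3/4 ∧ 1/4 = 1/4
¬(p ∧ q) = ¬1/4 = 0
((q ⊃ q) ∧ ¬p) ∧ ¬(p ∧ q) = 0 ∧ 0 = 0
(¬(q ⊃ (q ∧ p)) ≡ (((q ⊃ q) ∧ q) ≡ (¬q ≡ (q ≡ q)))) ≡ (((q ⊃ q) ∧ ¬p) ∧ ¬(p ∧ q)) = 1 ≡ 0 = 0
(((q ⊃ q) ∧ ¬(q ≡ p)) ⊃ (¬¬q ∧ (((p ⊃ q) ≡ p) ≡ ¬(p ≡ p)))) ⊃ ((¬(q ⊃ (q ∧ p)) ≡ (((q ⊃ q) ∧ q) ≡ (¬q ≡ (q ≡ q)))) ≡ (((q ⊃ q) ∧ ¬p) ∧ ¬(p ∧ q))) = 1 ⊃ 0 = 0

0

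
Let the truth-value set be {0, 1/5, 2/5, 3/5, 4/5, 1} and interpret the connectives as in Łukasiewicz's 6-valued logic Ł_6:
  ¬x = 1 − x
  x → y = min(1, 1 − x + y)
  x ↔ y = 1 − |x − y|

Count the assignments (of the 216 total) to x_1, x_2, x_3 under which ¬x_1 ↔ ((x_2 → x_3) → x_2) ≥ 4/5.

value 1: 36 assignments (counts)
value 4/5: 54 assignments (counts)
value 3/5: 45 assignments
value 2/5: 36 assignments
value 1/5: 27 assignments
value 0: 18 assignments
So 90 of the 216 assignments meet the threshold.

90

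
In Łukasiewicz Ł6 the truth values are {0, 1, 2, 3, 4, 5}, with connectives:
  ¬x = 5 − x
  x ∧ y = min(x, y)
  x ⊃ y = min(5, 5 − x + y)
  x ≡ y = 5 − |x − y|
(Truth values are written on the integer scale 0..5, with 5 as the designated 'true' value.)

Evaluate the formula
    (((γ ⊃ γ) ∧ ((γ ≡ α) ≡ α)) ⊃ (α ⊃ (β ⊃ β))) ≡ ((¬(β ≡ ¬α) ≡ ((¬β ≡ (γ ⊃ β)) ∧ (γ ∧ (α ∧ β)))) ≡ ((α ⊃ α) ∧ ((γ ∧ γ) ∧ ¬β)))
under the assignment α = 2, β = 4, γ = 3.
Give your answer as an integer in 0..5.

1

γ ⊃ γ = 3 ⊃ 3 = 5
γ ≡ α = 3 ≡ 2 = 4
(γ ≡ α) ≡ α = 4 ≡ 2 = 3
(γ ⊃ γ) ∧ ((γ ≡ α) ≡ α) = 5 ∧ 3 = 3
β ⊃ β = 4 ⊃ 4 = 5
α ⊃ (β ⊃ β) = 2 ⊃ 5 = 5
((γ ⊃ γ) ∧ ((γ ≡ α) ≡ α)) ⊃ (α ⊃ (β ⊃ β)) = 3 ⊃ 5 = 5
¬α = ¬2 = 3
β ≡ ¬α = 4 ≡ 3 = 4
¬(β ≡ ¬α) = ¬4 = 1
¬β = ¬4 = 1
γ ⊃ β = 3 ⊃ 4 = 5
¬β ≡ (γ ⊃ β) = 1 ≡ 5 = 1
α ∧ β = 2 ∧ 4 = 2
γ ∧ (α ∧ β) = 3 ∧ 2 = 2
(¬β ≡ (γ ⊃ β)) ∧ (γ ∧ (α ∧ β)) = 1 ∧ 2 = 1
¬(β ≡ ¬α) ≡ ((¬β ≡ (γ ⊃ β)) ∧ (γ ∧ (α ∧ β))) = 1 ≡ 1 = 5
α ⊃ α = 2 ⊃ 2 = 5
γ ∧ γ = 3 ∧ 3 = 3
¬β = ¬4 = 1
(γ ∧ γ) ∧ ¬β = 3 ∧ 1 = 1
(α ⊃ α) ∧ ((γ ∧ γ) ∧ ¬β) = 5 ∧ 1 = 1
(¬(β ≡ ¬α) ≡ ((¬β ≡ (γ ⊃ β)) ∧ (γ ∧ (α ∧ β)))) ≡ ((α ⊃ α) ∧ ((γ ∧ γ) ∧ ¬β)) = 5 ≡ 1 = 1
(((γ ⊃ γ) ∧ ((γ ≡ α) ≡ α)) ⊃ (α ⊃ (β ⊃ β))) ≡ ((¬(β ≡ ¬α) ≡ ((¬β ≡ (γ ⊃ β)) ∧ (γ ∧ (α ∧ β)))) ≡ ((α ⊃ α) ∧ ((γ ∧ γ) ∧ ¬β))) = 5 ≡ 1 = 1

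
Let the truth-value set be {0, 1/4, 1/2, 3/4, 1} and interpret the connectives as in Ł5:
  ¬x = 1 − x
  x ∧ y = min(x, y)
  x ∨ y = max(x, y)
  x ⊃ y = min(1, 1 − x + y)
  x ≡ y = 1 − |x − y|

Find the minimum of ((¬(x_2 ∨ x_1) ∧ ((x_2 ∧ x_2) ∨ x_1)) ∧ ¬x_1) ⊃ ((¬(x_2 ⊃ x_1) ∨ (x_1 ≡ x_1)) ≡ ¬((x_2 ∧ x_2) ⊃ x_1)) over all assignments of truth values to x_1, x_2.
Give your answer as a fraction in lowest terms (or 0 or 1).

1/2

Take x_1 = 1/2, x_2 = 0:
x_2 ∨ x_1 = 0 ∨ 1/2 = 1/2
¬(x_2 ∨ x_1) = ¬1/2 = 1/2
x_2 ∧ x_2 = 0 ∧ 0 = 0
(x_2 ∧ x_2) ∨ x_1 = 0 ∨ 1/2 = 1/2
¬(x_2 ∨ x_1) ∧ ((x_2 ∧ x_2) ∨ x_1) = 1/2 ∧ 1/2 = 1/2
¬x_1 = ¬1/2 = 1/2
(¬(x_2 ∨ x_1) ∧ ((x_2 ∧ x_2) ∨ x_1)) ∧ ¬x_1 = 1/2 ∧ 1/2 = 1/2
x_2 ⊃ x_1 = 0 ⊃ 1/2 = 1
¬(x_2 ⊃ x_1) = ¬1 = 0
x_1 ≡ x_1 = 1/2 ≡ 1/2 = 1
¬(x_2 ⊃ x_1) ∨ (x_1 ≡ x_1) = 0 ∨ 1 = 1
x_2 ∧ x_2 = 0 ∧ 0 = 0
(x_2 ∧ x_2) ⊃ x_1 = 0 ⊃ 1/2 = 1
¬((x_2 ∧ x_2) ⊃ x_1) = ¬1 = 0
(¬(x_2 ⊃ x_1) ∨ (x_1 ≡ x_1)) ≡ ¬((x_2 ∧ x_2) ⊃ x_1) = 1 ≡ 0 = 0
((¬(x_2 ∨ x_1) ∧ ((x_2 ∧ x_2) ∨ x_1)) ∧ ¬x_1) ⊃ ((¬(x_2 ⊃ x_1) ∨ (x_1 ≡ x_1)) ≡ ¬((x_2 ∧ x_2) ⊃ x_1)) = 1/2 ⊃ 0 = 1/2
No assignment yields a value below 1/2, so this is the minimum.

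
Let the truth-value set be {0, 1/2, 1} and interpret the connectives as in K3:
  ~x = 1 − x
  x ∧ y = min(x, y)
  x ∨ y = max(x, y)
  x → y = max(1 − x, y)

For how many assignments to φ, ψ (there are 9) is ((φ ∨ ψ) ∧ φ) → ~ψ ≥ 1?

φ = 0, ψ = 0 ↦ 1  ≥
φ = 0, ψ = 1/2 ↦ 1  ≥
φ = 0, ψ = 1 ↦ 1  ≥
φ = 1/2, ψ = 0 ↦ 1  ≥
φ = 1/2, ψ = 1/2 ↦ 1/2  <
φ = 1/2, ψ = 1 ↦ 1/2  <
φ = 1, ψ = 0 ↦ 1  ≥
φ = 1, ψ = 1/2 ↦ 1/2  <
φ = 1, ψ = 1 ↦ 0  <
So 5 of the 9 assignments meet the threshold.

5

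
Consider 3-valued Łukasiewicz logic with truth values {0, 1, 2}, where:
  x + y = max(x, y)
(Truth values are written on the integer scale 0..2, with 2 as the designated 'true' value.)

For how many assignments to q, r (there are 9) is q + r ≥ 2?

5

q = 0, r = 0 ↦ 0  <
q = 0, r = 1 ↦ 1  <
q = 0, r = 2 ↦ 2  ≥
q = 1, r = 0 ↦ 1  <
q = 1, r = 1 ↦ 1  <
q = 1, r = 2 ↦ 2  ≥
q = 2, r = 0 ↦ 2  ≥
q = 2, r = 1 ↦ 2  ≥
q = 2, r = 2 ↦ 2  ≥
So 5 of the 9 assignments meet the threshold.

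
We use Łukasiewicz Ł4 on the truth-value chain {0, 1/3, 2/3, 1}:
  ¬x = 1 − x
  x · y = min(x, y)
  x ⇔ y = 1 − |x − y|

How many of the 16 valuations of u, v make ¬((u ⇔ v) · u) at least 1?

u = 0, v = 0 ↦ 1  ≥
u = 0, v = 1/3 ↦ 1  ≥
u = 0, v = 2/3 ↦ 1  ≥
u = 0, v = 1 ↦ 1  ≥
u = 1/3, v = 0 ↦ 2/3  <
u = 1/3, v = 1/3 ↦ 2/3  <
u = 1/3, v = 2/3 ↦ 2/3  <
u = 1/3, v = 1 ↦ 2/3  <
u = 2/3, v = 0 ↦ 2/3  <
u = 2/3, v = 1/3 ↦ 1/3  <
u = 2/3, v = 2/3 ↦ 1/3  <
u = 2/3, v = 1 ↦ 1/3  <
u = 1, v = 0 ↦ 1  ≥
u = 1, v = 1/3 ↦ 2/3  <
u = 1, v = 2/3 ↦ 1/3  <
u = 1, v = 1 ↦ 0  <
So 5 of the 16 assignments meet the threshold.

5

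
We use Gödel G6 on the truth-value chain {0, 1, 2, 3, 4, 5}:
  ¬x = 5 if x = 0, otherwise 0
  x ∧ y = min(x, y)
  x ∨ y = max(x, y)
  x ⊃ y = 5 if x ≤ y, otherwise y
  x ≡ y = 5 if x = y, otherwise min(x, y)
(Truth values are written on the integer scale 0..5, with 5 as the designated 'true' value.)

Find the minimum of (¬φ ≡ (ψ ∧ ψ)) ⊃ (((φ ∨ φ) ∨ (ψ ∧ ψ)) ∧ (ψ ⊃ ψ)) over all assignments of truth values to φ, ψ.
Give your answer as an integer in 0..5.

1

Take φ = 1, ψ = 0:
¬φ = ¬1 = 0
ψ ∧ ψ = 0 ∧ 0 = 0
¬φ ≡ (ψ ∧ ψ) = 0 ≡ 0 = 5
φ ∨ φ = 1 ∨ 1 = 1
ψ ∧ ψ = 0 ∧ 0 = 0
(φ ∨ φ) ∨ (ψ ∧ ψ) = 1 ∨ 0 = 1
ψ ⊃ ψ = 0 ⊃ 0 = 5
((φ ∨ φ) ∨ (ψ ∧ ψ)) ∧ (ψ ⊃ ψ) = 1 ∧ 5 = 1
(¬φ ≡ (ψ ∧ ψ)) ⊃ (((φ ∨ φ) ∨ (ψ ∧ ψ)) ∧ (ψ ⊃ ψ)) = 5 ⊃ 1 = 1
No assignment yields a value below 1, so this is the minimum.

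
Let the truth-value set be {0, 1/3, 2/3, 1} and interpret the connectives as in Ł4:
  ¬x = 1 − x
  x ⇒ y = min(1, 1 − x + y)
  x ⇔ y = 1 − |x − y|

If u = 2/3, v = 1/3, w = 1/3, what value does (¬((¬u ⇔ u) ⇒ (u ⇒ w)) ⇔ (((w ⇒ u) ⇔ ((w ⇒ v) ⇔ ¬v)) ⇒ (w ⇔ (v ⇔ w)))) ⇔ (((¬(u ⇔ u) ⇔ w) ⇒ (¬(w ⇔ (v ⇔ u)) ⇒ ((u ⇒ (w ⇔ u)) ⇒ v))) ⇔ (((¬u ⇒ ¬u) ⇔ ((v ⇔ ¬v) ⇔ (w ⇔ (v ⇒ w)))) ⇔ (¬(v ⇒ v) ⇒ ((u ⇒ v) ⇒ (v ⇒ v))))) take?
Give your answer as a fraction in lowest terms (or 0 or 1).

2/3

¬u = ¬2/3 = 1/3
¬u ⇔ u = 1/3 ⇔ 2/3 = 2/3
u ⇒ w = 2/3 ⇒ 1/3 = 2/3
(¬u ⇔ u) ⇒ (u ⇒ w) = 2/3 ⇒ 2/3 = 1
¬((¬u ⇔ u) ⇒ (u ⇒ w)) = ¬1 = 0
w ⇒ u = 1/3 ⇒ 2/3 = 1
w ⇒ v = 1/3 ⇒ 1/3 = 1
¬v = ¬1/3 = 2/3
(w ⇒ v) ⇔ ¬v = 1 ⇔ 2/3 = 2/3
(w ⇒ u) ⇔ ((w ⇒ v) ⇔ ¬v) = 1 ⇔ 2/3 = 2/3
v ⇔ w = 1/3 ⇔ 1/3 = 1
w ⇔ (v ⇔ w) = 1/3 ⇔ 1 = 1/3
((w ⇒ u) ⇔ ((w ⇒ v) ⇔ ¬v)) ⇒ (w ⇔ (v ⇔ w)) = 2/3 ⇒ 1/3 = 2/3
¬((¬u ⇔ u) ⇒ (u ⇒ w)) ⇔ (((w ⇒ u) ⇔ ((w ⇒ v) ⇔ ¬v)) ⇒ (w ⇔ (v ⇔ w))) = 0 ⇔ 2/3 = 1/3
u ⇔ u = 2/3 ⇔ 2/3 = 1
¬(u ⇔ u) = ¬1 = 0
¬(u ⇔ u) ⇔ w = 0 ⇔ 1/3 = 2/3
v ⇔ u = 1/3 ⇔ 2/3 = 2/3
w ⇔ (v ⇔ u) = 1/3 ⇔ 2/3 = 2/3
¬(w ⇔ (v ⇔ u)) = ¬2/3 = 1/3
w ⇔ u = 1/3 ⇔ 2/3 = 2/3
u ⇒ (w ⇔ u) = 2/3 ⇒ 2/3 = 1
(u ⇒ (w ⇔ u)) ⇒ v = 1 ⇒ 1/3 = 1/3
¬(w ⇔ (v ⇔ u)) ⇒ ((u ⇒ (w ⇔ u)) ⇒ v) = 1/3 ⇒ 1/3 = 1
(¬(u ⇔ u) ⇔ w) ⇒ (¬(w ⇔ (v ⇔ u)) ⇒ ((u ⇒ (w ⇔ u)) ⇒ v)) = 2/3 ⇒ 1 = 1
¬u = ¬2/3 = 1/3
¬u = ¬2/3 = 1/3
¬u ⇒ ¬u = 1/3 ⇒ 1/3 = 1
¬v = ¬1/3 = 2/3
v ⇔ ¬v = 1/3 ⇔ 2/3 = 2/3
v ⇒ w = 1/3 ⇒ 1/3 = 1
w ⇔ (v ⇒ w) = 1/3 ⇔ 1 = 1/3
(v ⇔ ¬v) ⇔ (w ⇔ (v ⇒ w)) = 2/3 ⇔ 1/3 = 2/3
(¬u ⇒ ¬u) ⇔ ((v ⇔ ¬v) ⇔ (w ⇔ (v ⇒ w))) = 1 ⇔ 2/3 = 2/3
v ⇒ v = 1/3 ⇒ 1/3 = 1
¬(v ⇒ v) = ¬1 = 0
u ⇒ v = 2/3 ⇒ 1/3 = 2/3
v ⇒ v = 1/3 ⇒ 1/3 = 1
(u ⇒ v) ⇒ (v ⇒ v) = 2/3 ⇒ 1 = 1
¬(v ⇒ v) ⇒ ((u ⇒ v) ⇒ (v ⇒ v)) = 0 ⇒ 1 = 1
((¬u ⇒ ¬u) ⇔ ((v ⇔ ¬v) ⇔ (w ⇔ (v ⇒ w)))) ⇔ (¬(v ⇒ v) ⇒ ((u ⇒ v) ⇒ (v ⇒ v))) = 2/3 ⇔ 1 = 2/3
((¬(u ⇔ u) ⇔ w) ⇒ (¬(w ⇔ (v ⇔ u)) ⇒ ((u ⇒ (w ⇔ u)) ⇒ v))) ⇔ (((¬u ⇒ ¬u) ⇔ ((v ⇔ ¬v) ⇔ (w ⇔ (v ⇒ w)))) ⇔ (¬(v ⇒ v) ⇒ ((u ⇒ v) ⇒ (v ⇒ v)))) = 1 ⇔ 2/3 = 2/3
(¬((¬u ⇔ u) ⇒ (u ⇒ w)) ⇔ (((w ⇒ u) ⇔ ((w ⇒ v) ⇔ ¬v)) ⇒ (w ⇔ (v ⇔ w)))) ⇔ (((¬(u ⇔ u) ⇔ w) ⇒ (¬(w ⇔ (v ⇔ u)) ⇒ ((u ⇒ (w ⇔ u)) ⇒ v))) ⇔ (((¬u ⇒ ¬u) ⇔ ((v ⇔ ¬v) ⇔ (w ⇔ (v ⇒ w)))) ⇔ (¬(v ⇒ v) ⇒ ((u ⇒ v) ⇒ (v ⇒ v))))) = 1/3 ⇔ 2/3 = 2/3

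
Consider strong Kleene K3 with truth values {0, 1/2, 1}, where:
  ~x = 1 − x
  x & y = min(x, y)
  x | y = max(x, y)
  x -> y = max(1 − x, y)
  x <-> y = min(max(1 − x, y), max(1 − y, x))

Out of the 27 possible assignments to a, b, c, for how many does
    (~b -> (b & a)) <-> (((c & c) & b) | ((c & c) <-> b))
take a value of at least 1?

6

value 1: 6 assignments (counts)
value 1/2: 15 assignments
value 0: 6 assignments
So 6 of the 27 assignments meet the threshold.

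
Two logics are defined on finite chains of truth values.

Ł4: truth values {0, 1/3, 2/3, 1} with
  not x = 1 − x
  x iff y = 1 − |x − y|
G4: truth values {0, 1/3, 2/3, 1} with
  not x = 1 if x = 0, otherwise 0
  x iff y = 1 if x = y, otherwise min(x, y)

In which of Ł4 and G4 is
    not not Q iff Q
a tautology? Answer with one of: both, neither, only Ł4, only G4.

In Ł4: every assignment gives 1 — tautology.
In G4: at Q = 1/3 the value is 1/3 — not a tautology.

only Ł4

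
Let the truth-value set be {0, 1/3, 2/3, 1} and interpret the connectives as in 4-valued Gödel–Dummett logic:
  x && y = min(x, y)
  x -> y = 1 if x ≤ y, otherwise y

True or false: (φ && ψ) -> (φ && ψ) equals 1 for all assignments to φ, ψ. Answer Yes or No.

φ = 0, ψ = 0 ↦ 1
φ = 0, ψ = 1/3 ↦ 1
φ = 0, ψ = 2/3 ↦ 1
φ = 0, ψ = 1 ↦ 1
φ = 1/3, ψ = 0 ↦ 1
φ = 1/3, ψ = 1/3 ↦ 1
φ = 1/3, ψ = 2/3 ↦ 1
φ = 1/3, ψ = 1 ↦ 1
φ = 2/3, ψ = 0 ↦ 1
φ = 2/3, ψ = 1/3 ↦ 1
φ = 2/3, ψ = 2/3 ↦ 1
φ = 2/3, ψ = 1 ↦ 1
φ = 1, ψ = 0 ↦ 1
φ = 1, ψ = 1/3 ↦ 1
φ = 1, ψ = 2/3 ↦ 1
φ = 1, ψ = 1 ↦ 1
Every assignment gives a value ≥ 1.

Yes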